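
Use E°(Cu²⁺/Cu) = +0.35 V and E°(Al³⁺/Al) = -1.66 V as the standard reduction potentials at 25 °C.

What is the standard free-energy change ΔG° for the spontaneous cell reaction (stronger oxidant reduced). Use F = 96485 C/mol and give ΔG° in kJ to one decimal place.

-1163.6 kJ

Cu²⁺/Cu (E° = +0.35 V) is the cathode; Al³⁺/Al (E° = -1.66 V) is the anode, so E°cell = +2.01 V.
Balancing electrons gives n = 6 (lcm of 2 and 3).
ΔG° = −nFE° = −(6)(96485)(+2.01) = -1,163,609 J = -1163.6 kJ.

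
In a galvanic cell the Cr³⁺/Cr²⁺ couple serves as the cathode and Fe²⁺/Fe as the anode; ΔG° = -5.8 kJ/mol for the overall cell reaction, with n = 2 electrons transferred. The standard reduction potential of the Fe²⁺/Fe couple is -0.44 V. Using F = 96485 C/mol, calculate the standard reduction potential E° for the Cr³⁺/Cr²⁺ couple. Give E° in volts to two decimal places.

E°cell = −ΔG°/(nF) = −(-5.8×10³)/((2)(96485)) = +0.030 V.
Since Cr³⁺/Cr²⁺ is the cathode and Fe²⁺/Fe the anode, E°cell = E°(Cr³⁺/Cr²⁺) − E°(Fe²⁺/Fe).
So E°(Cr³⁺/Cr²⁺) = E°cell + E°(Fe²⁺/Fe) = +0.030 + (-0.44) = -0.41 V.

-0.41 V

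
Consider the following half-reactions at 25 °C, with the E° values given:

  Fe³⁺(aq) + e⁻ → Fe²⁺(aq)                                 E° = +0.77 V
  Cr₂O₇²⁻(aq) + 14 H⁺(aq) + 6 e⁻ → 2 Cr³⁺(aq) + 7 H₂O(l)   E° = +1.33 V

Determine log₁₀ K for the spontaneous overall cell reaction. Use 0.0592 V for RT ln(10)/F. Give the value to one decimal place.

56.8

Cathode: Cr₂O₇²⁻/Cr³⁺; anode: Fe³⁺/Fe²⁺. E°cell = +0.56 V, n = 6.
log K = nE°cell / 0.0592 = (6)(+0.56) / 0.0592 = 56.8.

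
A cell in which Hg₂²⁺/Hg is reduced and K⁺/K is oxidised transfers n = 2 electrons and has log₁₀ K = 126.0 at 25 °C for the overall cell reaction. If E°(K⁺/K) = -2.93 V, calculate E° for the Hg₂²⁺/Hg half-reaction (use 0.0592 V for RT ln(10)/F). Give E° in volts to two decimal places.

+0.80 V

E°cell = (0.0592/n)·log K = (0.0592/2)(126.0) = +3.730 V.
Since Hg₂²⁺/Hg is the cathode and K⁺/K the anode, E°cell = E°(Hg₂²⁺/Hg) − E°(K⁺/K).
So E°(Hg₂²⁺/Hg) = E°cell + E°(K⁺/K) = +3.730 + (-2.93) = +0.80 V.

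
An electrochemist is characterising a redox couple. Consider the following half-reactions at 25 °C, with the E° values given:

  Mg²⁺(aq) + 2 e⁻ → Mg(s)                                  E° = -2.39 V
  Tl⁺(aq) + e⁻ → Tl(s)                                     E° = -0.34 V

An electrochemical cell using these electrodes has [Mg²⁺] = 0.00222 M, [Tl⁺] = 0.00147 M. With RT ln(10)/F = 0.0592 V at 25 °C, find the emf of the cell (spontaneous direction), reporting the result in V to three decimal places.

+1.961 V

Tl⁺/Tl is the cathode (higher E°), Mg²⁺/Mg the anode: E°cell = -0.34 − (-2.39) = +2.05 V, n = 2.
Overall: 2 Tl⁺(aq) + Mg(s) → 2 Tl(s) + Mg²⁺(aq)
Q = [Mg²⁺] / ([Tl⁺]^2); log Q = 3.012.
E = E° − (0.0592/n) log Q = +2.05 − (0.0592/2)(3.012) = +1.961 V.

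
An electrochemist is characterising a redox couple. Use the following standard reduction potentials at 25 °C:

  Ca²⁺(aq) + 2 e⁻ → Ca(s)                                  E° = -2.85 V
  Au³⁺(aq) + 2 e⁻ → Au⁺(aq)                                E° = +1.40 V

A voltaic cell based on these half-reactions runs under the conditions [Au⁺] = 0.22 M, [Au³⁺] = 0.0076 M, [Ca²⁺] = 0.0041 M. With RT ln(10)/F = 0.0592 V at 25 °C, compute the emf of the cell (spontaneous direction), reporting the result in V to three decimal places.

+4.277 V

Au³⁺/Au⁺ is the cathode (higher E°), Ca²⁺/Ca the anode: E°cell = +1.40 − (-2.85) = +4.25 V, n = 2.
Overall: Au³⁺(aq) + Ca(s) → Au⁺(aq) + Ca²⁺(aq)
Q = [Au⁺]·[Ca²⁺] / ([Au³⁺]); log Q = -0.926.
E = E° − (0.0592/n) log Q = +4.25 − (0.0592/2)(-0.926) = +4.277 V.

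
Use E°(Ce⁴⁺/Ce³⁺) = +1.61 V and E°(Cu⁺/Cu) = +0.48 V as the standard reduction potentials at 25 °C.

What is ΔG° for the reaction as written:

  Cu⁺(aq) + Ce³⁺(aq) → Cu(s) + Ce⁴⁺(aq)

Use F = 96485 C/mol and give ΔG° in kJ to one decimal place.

+109.0 kJ

As written, Cu⁺/Cu is reduced (cathode) and Ce⁴⁺/Ce³⁺ is oxidised (anode), so E°cell = (+0.48) − (+1.61) = -1.13 V.
Balancing electrons gives n = 1.
ΔG° = −nFE° = −(1)(96485)(-1.13) = 109,028 J = +109.0 kJ.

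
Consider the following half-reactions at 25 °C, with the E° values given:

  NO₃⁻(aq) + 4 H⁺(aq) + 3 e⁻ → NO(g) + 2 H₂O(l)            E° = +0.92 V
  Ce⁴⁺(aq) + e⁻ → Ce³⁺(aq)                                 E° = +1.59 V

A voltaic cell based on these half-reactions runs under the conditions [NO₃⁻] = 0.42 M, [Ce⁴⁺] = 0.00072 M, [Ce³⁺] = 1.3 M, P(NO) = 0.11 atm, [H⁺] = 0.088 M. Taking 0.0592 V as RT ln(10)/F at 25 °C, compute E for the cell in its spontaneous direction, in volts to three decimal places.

+0.549 V

Ce⁴⁺/Ce³⁺ is the cathode (higher E°), NO₃⁻/NO the anode: E°cell = +1.59 − (+0.92) = +0.67 V, n = 3.
Overall: 3 Ce⁴⁺(aq) + NO(g) + 2 H₂O(l) → 3 Ce³⁺(aq) + NO₃⁻(aq) + 4 H⁺(aq)
Q = [Ce³⁺]^3·[NO₃⁻]·[H⁺]^4 / ([Ce⁴⁺]^3·P(NO)); log Q = 6.130.
E = E° − (0.0592/n) log Q = +0.67 − (0.0592/3)(6.130) = +0.549 V.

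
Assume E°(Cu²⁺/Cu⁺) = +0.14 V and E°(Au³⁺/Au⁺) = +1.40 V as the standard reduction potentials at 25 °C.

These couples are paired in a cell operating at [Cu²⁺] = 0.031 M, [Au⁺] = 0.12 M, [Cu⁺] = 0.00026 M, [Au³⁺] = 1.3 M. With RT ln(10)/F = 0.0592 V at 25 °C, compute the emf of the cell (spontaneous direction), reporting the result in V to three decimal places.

+1.168 V

Au³⁺/Au⁺ is the cathode (higher E°), Cu²⁺/Cu⁺ the anode: E°cell = +1.40 − (+0.14) = +1.26 V, n = 2.
Overall: Au³⁺(aq) + 2 Cu⁺(aq) → Au⁺(aq) + 2 Cu²⁺(aq)
Q = [Au⁺]·[Cu²⁺]^2 / ([Au³⁺]·[Cu⁺]^2); log Q = 3.118.
E = E° − (0.0592/n) log Q = +1.26 − (0.0592/2)(3.118) = +1.168 V.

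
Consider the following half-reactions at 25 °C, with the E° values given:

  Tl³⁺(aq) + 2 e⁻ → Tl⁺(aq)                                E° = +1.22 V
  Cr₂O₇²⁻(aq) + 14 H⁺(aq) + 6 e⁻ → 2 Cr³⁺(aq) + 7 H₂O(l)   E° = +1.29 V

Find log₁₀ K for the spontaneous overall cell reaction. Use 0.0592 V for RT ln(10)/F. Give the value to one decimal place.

7.1

Cathode: Cr₂O₇²⁻/Cr³⁺; anode: Tl³⁺/Tl⁺. E°cell = +0.07 V, n = 6.
log K = nE°cell / 0.0592 = (6)(+0.07) / 0.0592 = 7.1.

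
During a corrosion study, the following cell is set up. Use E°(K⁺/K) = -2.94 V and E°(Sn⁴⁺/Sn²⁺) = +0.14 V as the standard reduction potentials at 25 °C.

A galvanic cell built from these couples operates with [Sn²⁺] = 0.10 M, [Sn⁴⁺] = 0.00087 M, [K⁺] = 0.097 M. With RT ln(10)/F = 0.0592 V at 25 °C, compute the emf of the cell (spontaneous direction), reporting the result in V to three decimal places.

+3.079 V

Sn⁴⁺/Sn²⁺ is the cathode (higher E°), K⁺/K the anode: E°cell = +0.14 − (-2.94) = +3.08 V, n = 2.
Overall: Sn⁴⁺(aq) + 2 K(s) → Sn²⁺(aq) + 2 K⁺(aq)
Q = [Sn²⁺]·[K⁺]^2 / ([Sn⁴⁺]); log Q = 0.034.
E = E° − (0.0592/n) log Q = +3.08 − (0.0592/2)(0.034) = +3.079 V.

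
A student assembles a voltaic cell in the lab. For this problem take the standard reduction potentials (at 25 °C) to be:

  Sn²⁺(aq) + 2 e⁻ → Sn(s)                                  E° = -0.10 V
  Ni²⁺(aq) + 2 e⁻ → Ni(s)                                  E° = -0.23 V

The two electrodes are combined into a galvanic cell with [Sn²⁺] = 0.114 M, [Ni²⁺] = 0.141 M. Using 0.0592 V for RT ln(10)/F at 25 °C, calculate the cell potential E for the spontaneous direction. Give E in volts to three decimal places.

Sn²⁺/Sn is the cathode (higher E°), Ni²⁺/Ni the anode: E°cell = -0.10 − (-0.23) = +0.13 V, n = 2.
Overall: Sn²⁺(aq) + Ni(s) → Sn(s) + Ni²⁺(aq)
Q = [Ni²⁺] / ([Sn²⁺]); log Q = 0.092.
E = E° − (0.0592/n) log Q = +0.13 − (0.0592/2)(0.092) = +0.127 V.

+0.127 V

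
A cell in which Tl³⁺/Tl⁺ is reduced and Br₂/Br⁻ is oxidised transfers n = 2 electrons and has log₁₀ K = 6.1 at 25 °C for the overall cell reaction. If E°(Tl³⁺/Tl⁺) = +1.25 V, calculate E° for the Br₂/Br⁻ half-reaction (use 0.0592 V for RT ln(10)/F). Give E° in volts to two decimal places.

+1.07 V

E°cell = (0.0592/n)·log K = (0.0592/2)(6.1) = +0.181 V.
Since Tl³⁺/Tl⁺ is the cathode and Br₂/Br⁻ the anode, E°cell = E°(Tl³⁺/Tl⁺) − E°(Br₂/Br⁻).
So E°(Br₂/Br⁻) = E°(Tl³⁺/Tl⁺) − E°cell = (+1.25) − (+0.181) = +1.07 V.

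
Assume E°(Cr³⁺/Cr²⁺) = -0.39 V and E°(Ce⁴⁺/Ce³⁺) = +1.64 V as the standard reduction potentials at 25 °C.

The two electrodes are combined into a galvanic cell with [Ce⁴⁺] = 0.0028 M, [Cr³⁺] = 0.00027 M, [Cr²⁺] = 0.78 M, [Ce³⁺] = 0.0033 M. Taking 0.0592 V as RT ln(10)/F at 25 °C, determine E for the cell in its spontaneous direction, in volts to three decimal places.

+2.231 V

Ce⁴⁺/Ce³⁺ is the cathode (higher E°), Cr³⁺/Cr²⁺ the anode: E°cell = +1.64 − (-0.39) = +2.03 V, n = 1.
Overall: Ce⁴⁺(aq) + Cr²⁺(aq) → Ce³⁺(aq) + Cr³⁺(aq)
Q = [Ce³⁺]·[Cr³⁺] / ([Ce⁴⁺]·[Cr²⁺]); log Q = -3.389.
E = E° − (0.0592/n) log Q = +2.03 − (0.0592/1)(-3.389) = +2.231 V.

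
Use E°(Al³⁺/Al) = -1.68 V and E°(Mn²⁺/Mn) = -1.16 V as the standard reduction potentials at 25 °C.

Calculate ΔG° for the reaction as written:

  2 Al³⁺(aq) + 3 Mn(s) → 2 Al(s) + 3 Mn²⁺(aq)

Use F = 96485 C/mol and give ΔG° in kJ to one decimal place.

+301.0 kJ

As written, Al³⁺/Al is reduced (cathode) and Mn²⁺/Mn is oxidised (anode), so E°cell = (-1.68) − (-1.16) = -0.52 V.
Balancing electrons gives n = 6.
ΔG° = −nFE° = −(6)(96485)(-0.52) = 301,033 J = +301.0 kJ.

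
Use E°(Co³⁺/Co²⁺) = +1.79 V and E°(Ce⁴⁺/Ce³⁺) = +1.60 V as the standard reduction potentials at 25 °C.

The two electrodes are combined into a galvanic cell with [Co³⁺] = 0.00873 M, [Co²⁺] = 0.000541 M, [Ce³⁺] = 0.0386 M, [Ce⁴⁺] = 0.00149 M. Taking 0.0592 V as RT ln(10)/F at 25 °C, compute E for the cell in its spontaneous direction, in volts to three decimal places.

+0.345 V

Co³⁺/Co²⁺ is the cathode (higher E°), Ce⁴⁺/Ce³⁺ the anode: E°cell = +1.79 − (+1.60) = +0.19 V, n = 1.
Overall: Co³⁺(aq) + Ce³⁺(aq) → Co²⁺(aq) + Ce⁴⁺(aq)
Q = [Co²⁺]·[Ce⁴⁺] / ([Co³⁺]·[Ce³⁺]); log Q = -2.621.
E = E° − (0.0592/n) log Q = +0.19 − (0.0592/1)(-2.621) = +0.345 V.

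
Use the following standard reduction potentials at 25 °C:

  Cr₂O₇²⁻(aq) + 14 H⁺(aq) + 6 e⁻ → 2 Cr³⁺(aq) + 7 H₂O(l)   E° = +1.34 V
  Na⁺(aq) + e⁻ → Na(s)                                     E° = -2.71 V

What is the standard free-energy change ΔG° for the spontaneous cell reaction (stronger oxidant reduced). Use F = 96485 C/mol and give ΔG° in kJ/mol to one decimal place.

Cr₂O₇²⁻/Cr³⁺ (E° = +1.34 V) is the cathode; Na⁺/Na (E° = -2.71 V) is the anode, so E°cell = +4.05 V.
Balancing electrons gives n = 6 (lcm of 6 and 1).
ΔG° = −nFE° = −(6)(96485)(+4.05) = -2,344,586 J = -2344.6 kJ/mol.

-2344.6 kJ/mol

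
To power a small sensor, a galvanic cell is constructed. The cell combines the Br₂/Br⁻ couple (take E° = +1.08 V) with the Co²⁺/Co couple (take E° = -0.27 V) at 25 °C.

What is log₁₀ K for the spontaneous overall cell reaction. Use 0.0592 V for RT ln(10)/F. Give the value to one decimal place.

45.6

Cathode: Br₂/Br⁻; anode: Co²⁺/Co. E°cell = +1.35 V, n = 2.
log K = nE°cell / 0.0592 = (2)(+1.35) / 0.0592 = 45.6.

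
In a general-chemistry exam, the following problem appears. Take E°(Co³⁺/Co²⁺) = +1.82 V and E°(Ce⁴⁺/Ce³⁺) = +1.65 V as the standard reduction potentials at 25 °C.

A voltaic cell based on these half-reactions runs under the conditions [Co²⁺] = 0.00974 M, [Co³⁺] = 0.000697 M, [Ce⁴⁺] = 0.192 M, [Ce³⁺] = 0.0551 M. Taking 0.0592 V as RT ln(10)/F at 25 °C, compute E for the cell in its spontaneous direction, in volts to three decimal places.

+0.070 V

Co³⁺/Co²⁺ is the cathode (higher E°), Ce⁴⁺/Ce³⁺ the anode: E°cell = +1.82 − (+1.65) = +0.17 V, n = 1.
Overall: Co³⁺(aq) + Ce³⁺(aq) → Co²⁺(aq) + Ce⁴⁺(aq)
Q = [Co²⁺]·[Ce⁴⁺] / ([Co³⁺]·[Ce³⁺]); log Q = 1.687.
E = E° − (0.0592/n) log Q = +0.17 − (0.0592/1)(1.687) = +0.070 V.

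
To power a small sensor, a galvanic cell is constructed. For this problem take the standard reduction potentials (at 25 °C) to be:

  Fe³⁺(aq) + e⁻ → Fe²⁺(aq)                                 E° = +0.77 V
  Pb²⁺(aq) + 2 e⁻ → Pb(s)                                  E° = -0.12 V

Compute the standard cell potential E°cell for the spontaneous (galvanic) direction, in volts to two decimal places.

+0.89 V

The Fe³⁺/Fe²⁺ couple has the higher reduction potential, so it is the cathode; Pb²⁺/Pb is oxidised at the anode.
E°cell = E°(cathode) − E°(anode) = (+0.77) − (-0.12) = +0.89 V.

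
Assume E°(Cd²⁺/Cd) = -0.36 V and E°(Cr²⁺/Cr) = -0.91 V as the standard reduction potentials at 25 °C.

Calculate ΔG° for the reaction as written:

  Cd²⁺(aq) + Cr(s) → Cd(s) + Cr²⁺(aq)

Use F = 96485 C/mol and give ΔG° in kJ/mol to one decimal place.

As written, Cd²⁺/Cd is reduced (cathode) and Cr²⁺/Cr is oxidised (anode), so E°cell = (-0.36) − (-0.91) = +0.55 V.
Balancing electrons gives n = 2.
ΔG° = −nFE° = −(2)(96485)(+0.55) = -106,134 J = -106.1 kJ/mol.

-106.1 kJ/mol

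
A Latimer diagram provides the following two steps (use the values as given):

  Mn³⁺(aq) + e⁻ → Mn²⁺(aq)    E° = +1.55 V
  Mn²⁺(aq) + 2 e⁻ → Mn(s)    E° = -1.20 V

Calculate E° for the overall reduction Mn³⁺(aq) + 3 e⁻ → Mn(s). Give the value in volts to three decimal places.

Standard free energies of sequential steps add: ΔG°₃ = ΔG°₁ + ΔG°₂, so n₃E°₃ = n₁E°₁ + n₂E°₂.
E°₃ = (1×+1.55 + 2×-1.20) / 3 = (-0.850) / 3 = -0.283 V.

-0.283 V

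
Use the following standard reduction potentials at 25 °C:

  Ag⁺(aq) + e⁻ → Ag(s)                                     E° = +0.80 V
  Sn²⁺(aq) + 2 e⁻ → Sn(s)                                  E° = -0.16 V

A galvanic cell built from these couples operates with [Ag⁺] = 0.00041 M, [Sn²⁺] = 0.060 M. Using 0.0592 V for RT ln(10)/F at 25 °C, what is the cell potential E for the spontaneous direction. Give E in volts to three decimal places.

+0.796 V

Ag⁺/Ag is the cathode (higher E°), Sn²⁺/Sn the anode: E°cell = +0.80 − (-0.16) = +0.96 V, n = 2.
Overall: 2 Ag⁺(aq) + Sn(s) → 2 Ag(s) + Sn²⁺(aq)
Q = [Sn²⁺] / ([Ag⁺]^2); log Q = 5.553.
E = E° − (0.0592/n) log Q = +0.96 − (0.0592/2)(5.553) = +0.796 V.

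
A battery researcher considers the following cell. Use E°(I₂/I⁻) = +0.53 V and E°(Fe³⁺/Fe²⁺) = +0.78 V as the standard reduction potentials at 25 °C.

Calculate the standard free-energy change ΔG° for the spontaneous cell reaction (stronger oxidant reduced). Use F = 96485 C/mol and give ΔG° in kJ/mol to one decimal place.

-48.2 kJ/mol

Fe³⁺/Fe²⁺ (E° = +0.78 V) is the cathode; I₂/I⁻ (E° = +0.53 V) is the anode, so E°cell = +0.25 V.
Balancing electrons gives n = 2 (lcm of 1 and 2).
ΔG° = −nFE° = −(2)(96485)(+0.25) = -48,242 J = -48.2 kJ/mol.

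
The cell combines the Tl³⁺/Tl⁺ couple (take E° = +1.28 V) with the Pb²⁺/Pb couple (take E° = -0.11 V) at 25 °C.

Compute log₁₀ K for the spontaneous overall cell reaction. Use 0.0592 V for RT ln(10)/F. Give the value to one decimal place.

47.0

Cathode: Tl³⁺/Tl⁺; anode: Pb²⁺/Pb. E°cell = +1.39 V, n = 2.
log K = nE°cell / 0.0592 = (2)(+1.39) / 0.0592 = 47.0.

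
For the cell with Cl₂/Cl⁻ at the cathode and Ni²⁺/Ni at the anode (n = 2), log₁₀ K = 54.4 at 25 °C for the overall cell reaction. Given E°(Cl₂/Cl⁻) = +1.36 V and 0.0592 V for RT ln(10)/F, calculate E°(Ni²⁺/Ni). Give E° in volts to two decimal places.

-0.25 V

E°cell = (0.0592/n)·log K = (0.0592/2)(54.4) = +1.610 V.
Since Cl₂/Cl⁻ is the cathode and Ni²⁺/Ni the anode, E°cell = E°(Cl₂/Cl⁻) − E°(Ni²⁺/Ni).
So E°(Ni²⁺/Ni) = E°(Cl₂/Cl⁻) − E°cell = (+1.36) − (+1.610) = -0.25 V.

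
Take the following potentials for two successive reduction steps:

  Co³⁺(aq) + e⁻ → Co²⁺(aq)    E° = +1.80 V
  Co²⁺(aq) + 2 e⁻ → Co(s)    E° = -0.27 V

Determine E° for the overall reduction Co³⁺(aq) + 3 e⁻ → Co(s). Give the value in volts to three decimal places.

+0.420 V

Adding the free-energy changes (−nFE°) of the two steps gives −n₃FE°₃ = −n₁FE°₁ − n₂FE°₂.
E°₃ = (1×+1.80 + 2×-0.27) / 3 = (+1.260) / 3 = +0.420 V.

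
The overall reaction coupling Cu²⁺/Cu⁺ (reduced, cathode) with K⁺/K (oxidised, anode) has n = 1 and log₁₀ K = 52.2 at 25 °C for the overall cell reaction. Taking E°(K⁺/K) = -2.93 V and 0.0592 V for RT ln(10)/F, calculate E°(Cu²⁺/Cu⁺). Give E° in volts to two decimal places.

+0.16 V

E°cell = (0.0592/n)·log K = (0.0592/1)(52.2) = +3.090 V.
Since Cu²⁺/Cu⁺ is the cathode and K⁺/K the anode, E°cell = E°(Cu²⁺/Cu⁺) − E°(K⁺/K).
So E°(Cu²⁺/Cu⁺) = E°cell + E°(K⁺/K) = +3.090 + (-2.93) = +0.16 V.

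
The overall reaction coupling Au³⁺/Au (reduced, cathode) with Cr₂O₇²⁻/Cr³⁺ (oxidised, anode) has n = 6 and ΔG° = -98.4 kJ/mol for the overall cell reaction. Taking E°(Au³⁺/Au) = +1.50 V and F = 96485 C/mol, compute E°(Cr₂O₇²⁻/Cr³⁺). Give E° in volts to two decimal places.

+1.33 V

E°cell = −ΔG°/(nF) = −(-98.4×10³)/((6)(96485)) = +0.170 V.
Since Au³⁺/Au is the cathode and Cr₂O₇²⁻/Cr³⁺ the anode, E°cell = E°(Au³⁺/Au) − E°(Cr₂O₇²⁻/Cr³⁺).
So E°(Cr₂O₇²⁻/Cr³⁺) = E°(Au³⁺/Au) − E°cell = (+1.50) − (+0.170) = +1.33 V.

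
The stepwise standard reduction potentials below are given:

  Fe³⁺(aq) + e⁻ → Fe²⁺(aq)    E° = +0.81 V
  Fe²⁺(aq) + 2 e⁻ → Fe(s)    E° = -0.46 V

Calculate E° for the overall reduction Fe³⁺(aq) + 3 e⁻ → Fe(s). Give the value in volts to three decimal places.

-0.037 V

Adding the free-energy changes (−nFE°) of the two steps gives −n₃FE°₃ = −n₁FE°₁ − n₂FE°₂.
E°₃ = (1×+0.81 + 2×-0.46) / 3 = (-0.110) / 3 = -0.037 V.
E° values themselves are not directly additive — weighting by electron count is essential.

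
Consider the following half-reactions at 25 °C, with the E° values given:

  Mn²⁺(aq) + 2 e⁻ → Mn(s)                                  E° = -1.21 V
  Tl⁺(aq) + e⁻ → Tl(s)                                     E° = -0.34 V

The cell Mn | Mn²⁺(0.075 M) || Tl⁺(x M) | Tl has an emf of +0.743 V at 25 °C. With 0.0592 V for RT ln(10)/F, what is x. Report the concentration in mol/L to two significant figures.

0.0020 M

Tl⁺/Tl is the cathode, Mn²⁺/Mn the anode: E°cell = +0.87 V, n = 2.
Overall reaction: 2 Tl⁺(aq) + Mn(s) → 2 Tl(s) + Mn²⁺(aq); Q = [Mn²⁺]^1/[Tl⁺]^2.
From E = E° − (0.0592/n) log Q: log Q = (E° − E)·n/0.0592 = (+0.87 − (+0.743))·2/0.0592 = 4.2905.
So 2·log[Tl⁺] = 1·log(0.075) − log Q = -1.1249 − (4.2905) = -5.4154; log[Tl⁺] = -5.4154 / 2 = -2.7077; [Tl⁺] = 10^(-2.7077) ≈ 0.0020 M.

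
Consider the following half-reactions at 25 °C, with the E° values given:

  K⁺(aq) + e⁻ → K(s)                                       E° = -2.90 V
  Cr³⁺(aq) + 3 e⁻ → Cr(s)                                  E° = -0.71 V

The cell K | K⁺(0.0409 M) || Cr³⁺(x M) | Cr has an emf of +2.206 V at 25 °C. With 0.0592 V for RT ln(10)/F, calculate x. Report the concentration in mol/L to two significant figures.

0.00044 M

Cr³⁺/Cr is the cathode, K⁺/K the anode: E°cell = +2.19 V, n = 3.
Overall reaction: Cr³⁺(aq) + 3 K(s) → Cr(s) + 3 K⁺(aq); Q = [K⁺]^3/[Cr³⁺]^1.
From E = E° − (0.0592/n) log Q: log Q = (E° − E)·n/0.0592 = (+2.19 − (+2.206))·3/0.0592 = -0.8108.
So 1·log[Cr³⁺] = 3·log(0.0409) − log Q = -4.1648 − (-0.8108) = -3.3540; [Cr³⁺] = 10^(-3.3540) ≈ 0.00044 M.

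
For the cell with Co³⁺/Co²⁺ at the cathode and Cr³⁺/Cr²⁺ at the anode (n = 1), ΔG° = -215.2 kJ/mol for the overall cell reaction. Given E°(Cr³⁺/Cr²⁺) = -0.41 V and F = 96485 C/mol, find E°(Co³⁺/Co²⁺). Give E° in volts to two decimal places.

+1.82 V

E°cell = −ΔG°/(nF) = −(-215.2×10³)/((1)(96485)) = +2.230 V.
Since Co³⁺/Co²⁺ is the cathode and Cr³⁺/Cr²⁺ the anode, E°cell = E°(Co³⁺/Co²⁺) − E°(Cr³⁺/Cr²⁺).
So E°(Co³⁺/Co²⁺) = E°cell + E°(Cr³⁺/Cr²⁺) = +2.230 + (-0.41) = +1.82 V.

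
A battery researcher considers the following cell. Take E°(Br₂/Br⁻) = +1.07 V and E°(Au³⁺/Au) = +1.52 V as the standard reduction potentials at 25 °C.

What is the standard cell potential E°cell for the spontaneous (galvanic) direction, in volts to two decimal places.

The Au³⁺/Au couple has the higher reduction potential, so it is the cathode; Br₂/Br⁻ is oxidised at the anode.
E°cell = E°(cathode) − E°(anode) = (+1.52) − (+1.07) = +0.45 V.
Since E°cell > 0, the reaction is spontaneous under standard conditions.

+0.45 V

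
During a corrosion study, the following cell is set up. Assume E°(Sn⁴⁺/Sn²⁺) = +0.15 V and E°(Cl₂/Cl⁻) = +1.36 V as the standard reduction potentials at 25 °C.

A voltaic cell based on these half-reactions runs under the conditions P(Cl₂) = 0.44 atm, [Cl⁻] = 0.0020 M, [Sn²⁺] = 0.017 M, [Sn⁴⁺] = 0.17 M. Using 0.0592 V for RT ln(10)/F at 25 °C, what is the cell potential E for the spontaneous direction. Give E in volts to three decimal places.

Cl₂/Cl⁻ is the cathode (higher E°), Sn⁴⁺/Sn²⁺ the anode: E°cell = +1.36 − (+0.15) = +1.21 V, n = 2.
Overall: Cl₂(g) + Sn²⁺(aq) → 2 Cl⁻(aq) + Sn⁴⁺(aq)
Q = [Cl⁻]^2·[Sn⁴⁺] / (P(Cl₂)·[Sn²⁺]); log Q = -4.041.
E = E° − (0.0592/n) log Q = +1.21 − (0.0592/2)(-4.041) = +1.330 V.

+1.330 V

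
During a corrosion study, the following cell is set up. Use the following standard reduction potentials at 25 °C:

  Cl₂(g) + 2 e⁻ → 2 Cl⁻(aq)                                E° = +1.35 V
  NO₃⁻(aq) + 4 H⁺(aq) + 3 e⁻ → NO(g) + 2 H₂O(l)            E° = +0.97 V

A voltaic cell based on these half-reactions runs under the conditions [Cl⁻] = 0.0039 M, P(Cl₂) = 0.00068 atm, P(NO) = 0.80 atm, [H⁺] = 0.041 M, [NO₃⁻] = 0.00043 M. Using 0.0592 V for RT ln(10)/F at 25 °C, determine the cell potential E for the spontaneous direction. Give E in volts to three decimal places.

+0.603 V

Cl₂/Cl⁻ is the cathode (higher E°), NO₃⁻/NO the anode: E°cell = +1.35 − (+0.97) = +0.38 V, n = 6.
Overall: 3 Cl₂(g) + 2 NO(g) + 4 H₂O(l) → 6 Cl⁻(aq) + 2 NO₃⁻(aq) + 8 H⁺(aq)
Q = [Cl⁻]^6·[NO₃⁻]^2·[H⁺]^8 / (P(Cl₂)^3·P(NO)^2); log Q = -22.588.
E = E° − (0.0592/n) log Q = +0.38 − (0.0592/6)(-22.588) = +0.603 V.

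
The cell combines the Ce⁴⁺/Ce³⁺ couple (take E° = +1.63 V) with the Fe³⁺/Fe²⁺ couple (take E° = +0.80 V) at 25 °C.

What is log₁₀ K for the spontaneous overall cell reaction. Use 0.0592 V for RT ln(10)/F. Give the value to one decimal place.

Cathode: Ce⁴⁺/Ce³⁺; anode: Fe³⁺/Fe²⁺. E°cell = +0.83 V, n = 1.
log K = nE°cell / 0.0592 = (1)(+0.83) / 0.0592 = 14.0.

14.0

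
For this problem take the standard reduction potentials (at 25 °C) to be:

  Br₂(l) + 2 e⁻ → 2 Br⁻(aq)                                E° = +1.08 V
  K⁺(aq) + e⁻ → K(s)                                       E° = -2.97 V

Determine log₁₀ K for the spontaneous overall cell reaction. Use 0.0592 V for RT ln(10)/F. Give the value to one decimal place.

136.8

Cathode: Br₂/Br⁻; anode: K⁺/K. E°cell = +4.05 V, n = 2.
log K = nE°cell / 0.0592 = (2)(+4.05) / 0.0592 = 136.8.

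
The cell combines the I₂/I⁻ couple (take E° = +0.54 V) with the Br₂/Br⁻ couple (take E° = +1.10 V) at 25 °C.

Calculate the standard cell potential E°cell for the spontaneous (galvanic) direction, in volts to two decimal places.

+0.56 V

The Br₂/Br⁻ couple has the higher reduction potential, so it is the cathode; I₂/I⁻ is oxidised at the anode.
E°cell = E°(cathode) − E°(anode) = (+1.10) − (+0.54) = +0.56 V.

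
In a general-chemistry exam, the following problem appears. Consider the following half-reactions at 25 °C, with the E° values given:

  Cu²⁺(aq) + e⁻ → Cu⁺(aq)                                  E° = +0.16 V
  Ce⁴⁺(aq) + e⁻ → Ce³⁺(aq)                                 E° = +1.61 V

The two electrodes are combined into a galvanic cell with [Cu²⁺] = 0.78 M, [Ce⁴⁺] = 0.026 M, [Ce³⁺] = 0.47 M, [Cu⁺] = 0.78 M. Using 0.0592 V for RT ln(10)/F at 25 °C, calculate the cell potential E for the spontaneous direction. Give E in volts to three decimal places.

+1.376 V

Ce⁴⁺/Ce³⁺ is the cathode (higher E°), Cu²⁺/Cu⁺ the anode: E°cell = +1.61 − (+0.16) = +1.45 V, n = 1.
Overall: Ce⁴⁺(aq) + Cu⁺(aq) → Ce³⁺(aq) + Cu²⁺(aq)
Q = [Ce³⁺]·[Cu²⁺] / ([Ce⁴⁺]·[Cu⁺]); log Q = 1.257.
E = E° − (0.0592/n) log Q = +1.45 − (0.0592/1)(1.257) = +1.376 V.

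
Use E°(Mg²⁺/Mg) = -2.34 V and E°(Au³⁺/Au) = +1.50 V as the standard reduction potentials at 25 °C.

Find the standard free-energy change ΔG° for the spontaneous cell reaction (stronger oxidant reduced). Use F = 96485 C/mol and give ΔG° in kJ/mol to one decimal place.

-2223.0 kJ/mol

Au³⁺/Au (E° = +1.50 V) is the cathode; Mg²⁺/Mg (E° = -2.34 V) is the anode, so E°cell = +3.84 V.
Balancing electrons gives n = 6 (lcm of 3 and 2).
ΔG° = −nFE° = −(6)(96485)(+3.84) = -2,223,014 J = -2223.0 kJ/mol.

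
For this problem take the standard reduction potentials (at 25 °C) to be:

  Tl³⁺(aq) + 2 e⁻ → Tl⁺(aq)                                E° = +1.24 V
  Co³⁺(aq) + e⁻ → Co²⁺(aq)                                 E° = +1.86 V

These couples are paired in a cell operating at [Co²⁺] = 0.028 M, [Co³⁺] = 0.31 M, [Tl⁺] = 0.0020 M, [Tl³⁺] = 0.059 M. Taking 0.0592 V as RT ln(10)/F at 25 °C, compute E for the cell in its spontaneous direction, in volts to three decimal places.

+0.638 V

Co³⁺/Co²⁺ is the cathode (higher E°), Tl³⁺/Tl⁺ the anode: E°cell = +1.86 − (+1.24) = +0.62 V, n = 2.
Overall: 2 Co³⁺(aq) + Tl⁺(aq) → 2 Co²⁺(aq) + Tl³⁺(aq)
Q = [Co²⁺]^2·[Tl³⁺] / ([Co³⁺]^2·[Tl⁺]); log Q = -0.619.
E = E° − (0.0592/n) log Q = +0.62 − (0.0592/2)(-0.619) = +0.638 V.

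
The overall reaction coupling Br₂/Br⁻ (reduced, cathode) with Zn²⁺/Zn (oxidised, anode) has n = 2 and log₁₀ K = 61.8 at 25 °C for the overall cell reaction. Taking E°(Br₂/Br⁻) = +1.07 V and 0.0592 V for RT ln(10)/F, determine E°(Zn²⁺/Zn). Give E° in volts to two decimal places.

E°cell = (0.0592/n)·log K = (0.0592/2)(61.8) = +1.829 V.
Since Br₂/Br⁻ is the cathode and Zn²⁺/Zn the anode, E°cell = E°(Br₂/Br⁻) − E°(Zn²⁺/Zn).
So E°(Zn²⁺/Zn) = E°(Br₂/Br⁻) − E°cell = (+1.07) − (+1.829) = -0.76 V.

-0.76 V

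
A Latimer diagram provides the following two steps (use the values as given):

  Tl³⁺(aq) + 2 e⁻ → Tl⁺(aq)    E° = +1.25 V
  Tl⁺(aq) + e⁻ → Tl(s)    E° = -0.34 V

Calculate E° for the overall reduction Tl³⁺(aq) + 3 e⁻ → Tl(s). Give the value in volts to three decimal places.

+0.720 V

Since ΔG° = −nFE° is additive over sequential reductions, n₃E°₃ = n₁E°₁ + n₂E°₂.
E°₃ = (2×+1.25 + 1×-0.34) / 3 = (+2.160) / 3 = +0.720 V.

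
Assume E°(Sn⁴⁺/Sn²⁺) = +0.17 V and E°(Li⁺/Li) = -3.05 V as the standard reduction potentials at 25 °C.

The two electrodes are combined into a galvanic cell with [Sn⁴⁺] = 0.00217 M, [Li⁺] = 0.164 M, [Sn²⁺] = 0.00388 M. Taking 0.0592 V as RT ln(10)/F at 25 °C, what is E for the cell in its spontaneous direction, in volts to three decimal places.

Sn⁴⁺/Sn²⁺ is the cathode (higher E°), Li⁺/Li the anode: E°cell = +0.17 − (-3.05) = +3.22 V, n = 2.
Overall: Sn⁴⁺(aq) + 2 Li(s) → Sn²⁺(aq) + 2 Li⁺(aq)
Q = [Sn²⁺]·[Li⁺]^2 / ([Sn⁴⁺]); log Q = -1.318.
E = E° − (0.0592/n) log Q = +3.22 − (0.0592/2)(-1.318) = +3.259 V.

+3.259 V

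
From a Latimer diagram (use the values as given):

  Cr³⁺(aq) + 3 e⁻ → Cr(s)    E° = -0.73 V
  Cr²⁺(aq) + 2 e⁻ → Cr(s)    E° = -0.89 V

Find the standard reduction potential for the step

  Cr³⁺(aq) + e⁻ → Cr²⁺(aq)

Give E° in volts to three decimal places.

-0.410 V

Sequential free energies add, so n₃E°₃ = n₁E°₁ + n₂E°₂.
With n₃ = 3, and the known step contributing 2×(-0.89) V, the unknown satisfies 1·E° = 3×(-0.73) − 2×(-0.89) = -0.410.
E° = -0.410 / 1 = -0.410 V.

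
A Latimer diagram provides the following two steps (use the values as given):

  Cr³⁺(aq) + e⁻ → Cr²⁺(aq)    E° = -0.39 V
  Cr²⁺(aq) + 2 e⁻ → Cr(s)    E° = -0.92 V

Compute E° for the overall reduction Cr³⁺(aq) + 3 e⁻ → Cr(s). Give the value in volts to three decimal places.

Adding the free-energy changes (−nFE°) of the two steps gives −n₃FE°₃ = −n₁FE°₁ − n₂FE°₂.
E°₃ = (1×-0.39 + 2×-0.92) / 3 = (-2.230) / 3 = -0.743 V.

-0.743 V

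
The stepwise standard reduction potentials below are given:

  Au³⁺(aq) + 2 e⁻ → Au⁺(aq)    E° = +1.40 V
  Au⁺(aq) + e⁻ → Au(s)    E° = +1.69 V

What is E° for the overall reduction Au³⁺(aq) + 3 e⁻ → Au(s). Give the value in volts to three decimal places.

Standard free energies of sequential steps add: ΔG°₃ = ΔG°₁ + ΔG°₂, so n₃E°₃ = n₁E°₁ + n₂E°₂.
E°₃ = (2×+1.40 + 1×+1.69) / 3 = (+4.490) / 3 = +1.497 V.

+1.497 V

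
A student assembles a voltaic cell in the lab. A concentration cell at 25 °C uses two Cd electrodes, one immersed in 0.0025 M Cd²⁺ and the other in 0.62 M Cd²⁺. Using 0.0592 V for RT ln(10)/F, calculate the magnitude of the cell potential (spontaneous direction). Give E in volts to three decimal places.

For a concentration cell E°cell = 0. The 0.62 M side is the cathode (reduction is favoured where [Cd²⁺] is higher).
With n = 2, E = −(0.0592/2) log([Cd²⁺]ₐₙ/[Cd²⁺]꜀ₐₜ) = −(0.0592/2) log(0.0025/0.62) = −(0.0592/2)(-2.394) = +0.071 V.

+0.071 V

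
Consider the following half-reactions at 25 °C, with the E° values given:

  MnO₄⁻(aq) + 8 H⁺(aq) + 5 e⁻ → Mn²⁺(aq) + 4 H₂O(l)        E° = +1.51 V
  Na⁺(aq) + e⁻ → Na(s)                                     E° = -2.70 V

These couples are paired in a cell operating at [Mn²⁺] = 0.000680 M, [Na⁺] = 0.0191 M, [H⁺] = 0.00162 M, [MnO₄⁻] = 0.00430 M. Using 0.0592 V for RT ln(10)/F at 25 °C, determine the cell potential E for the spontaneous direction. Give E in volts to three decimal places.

+4.057 V

MnO₄⁻/Mn²⁺ is the cathode (higher E°), Na⁺/Na the anode: E°cell = +1.51 − (-2.70) = +4.21 V, n = 5.
Overall: MnO₄⁻(aq) + 8 H⁺(aq) + 5 Na(s) → Mn²⁺(aq) + 4 H₂O(l) + 5 Na⁺(aq)
Q = [Mn²⁺]·[Na⁺]^5 / ([MnO₄⁻]·[H⁺]^8); log Q = 12.928.
E = E° − (0.0592/n) log Q = +4.21 − (0.0592/5)(12.928) = +4.057 V.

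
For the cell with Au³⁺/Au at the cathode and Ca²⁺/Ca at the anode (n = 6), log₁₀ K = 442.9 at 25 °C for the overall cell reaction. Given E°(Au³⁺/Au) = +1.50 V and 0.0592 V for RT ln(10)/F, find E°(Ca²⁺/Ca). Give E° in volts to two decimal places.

E°cell = (0.0592/n)·log K = (0.0592/6)(442.9) = +4.370 V.
Since Au³⁺/Au is the cathode and Ca²⁺/Ca the anode, E°cell = E°(Au³⁺/Au) − E°(Ca²⁺/Ca).
So E°(Ca²⁺/Ca) = E°(Au³⁺/Au) − E°cell = (+1.50) − (+4.370) = -2.87 V.

-2.87 V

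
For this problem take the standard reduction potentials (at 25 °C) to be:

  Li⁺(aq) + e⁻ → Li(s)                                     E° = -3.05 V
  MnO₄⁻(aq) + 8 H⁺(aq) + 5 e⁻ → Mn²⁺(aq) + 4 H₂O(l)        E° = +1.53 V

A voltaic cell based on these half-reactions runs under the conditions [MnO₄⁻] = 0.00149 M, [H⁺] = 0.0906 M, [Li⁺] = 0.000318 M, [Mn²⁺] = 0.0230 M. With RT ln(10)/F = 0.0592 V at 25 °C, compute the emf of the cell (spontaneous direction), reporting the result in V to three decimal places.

MnO₄⁻/Mn²⁺ is the cathode (higher E°), Li⁺/Li the anode: E°cell = +1.53 − (-3.05) = +4.58 V, n = 5.
Overall: MnO₄⁻(aq) + 8 H⁺(aq) + 5 Li(s) → Mn²⁺(aq) + 4 H₂O(l) + 5 Li⁺(aq)
Q = [Mn²⁺]·[Li⁺]^5 / ([MnO₄⁻]·[H⁺]^8); log Q = -7.956.
E = E° − (0.0592/n) log Q = +4.58 − (0.0592/5)(-7.956) = +4.674 V.

+4.674 V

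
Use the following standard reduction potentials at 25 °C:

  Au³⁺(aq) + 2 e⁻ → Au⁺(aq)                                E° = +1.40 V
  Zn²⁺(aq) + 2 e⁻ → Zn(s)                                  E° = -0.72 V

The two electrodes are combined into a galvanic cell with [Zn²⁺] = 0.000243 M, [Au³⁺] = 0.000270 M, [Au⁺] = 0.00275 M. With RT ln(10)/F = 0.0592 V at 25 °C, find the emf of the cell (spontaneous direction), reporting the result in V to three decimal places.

Au³⁺/Au⁺ is the cathode (higher E°), Zn²⁺/Zn the anode: E°cell = +1.40 − (-0.72) = +2.12 V, n = 2.
Overall: Au³⁺(aq) + Zn(s) → Au⁺(aq) + Zn²⁺(aq)
Q = [Au⁺]·[Zn²⁺] / ([Au³⁺]); log Q = -2.606.
E = E° − (0.0592/n) log Q = +2.12 − (0.0592/2)(-2.606) = +2.197 V.

+2.197 V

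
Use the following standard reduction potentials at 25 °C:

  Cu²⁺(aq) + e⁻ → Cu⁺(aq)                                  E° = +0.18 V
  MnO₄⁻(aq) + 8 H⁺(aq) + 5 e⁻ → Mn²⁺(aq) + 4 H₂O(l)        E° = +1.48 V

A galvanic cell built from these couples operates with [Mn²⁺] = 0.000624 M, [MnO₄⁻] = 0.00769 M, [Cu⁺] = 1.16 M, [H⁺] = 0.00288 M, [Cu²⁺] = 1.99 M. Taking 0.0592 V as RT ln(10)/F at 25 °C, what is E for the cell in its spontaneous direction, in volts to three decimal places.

MnO₄⁻/Mn²⁺ is the cathode (higher E°), Cu²⁺/Cu⁺ the anode: E°cell = +1.48 − (+0.18) = +1.30 V, n = 5.
Overall: MnO₄⁻(aq) + 8 H⁺(aq) + 5 Cu⁺(aq) → Mn²⁺(aq) + 4 H₂O(l) + 5 Cu²⁺(aq)
Q = [Mn²⁺]·[Cu²⁺]^5 / ([MnO₄⁻]·[H⁺]^8·[Cu⁺]^5); log Q = 20.406.
E = E° − (0.0592/n) log Q = +1.30 − (0.0592/5)(20.406) = +1.058 V.

+1.058 V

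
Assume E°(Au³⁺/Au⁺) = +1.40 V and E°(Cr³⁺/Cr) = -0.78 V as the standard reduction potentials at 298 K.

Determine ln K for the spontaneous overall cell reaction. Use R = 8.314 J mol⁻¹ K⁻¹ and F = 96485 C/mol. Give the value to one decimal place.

Cathode: Au³⁺/Au⁺; anode: Cr³⁺/Cr. E°cell = (+1.40) − (-0.78) = +2.18 V, with n = 6.
ΔG° = −nFE° = −RT ln K, so ln K = nFE°/(RT) = (6)(96485)(+2.18) / ((8.314)(298)) = 509.379.

509.4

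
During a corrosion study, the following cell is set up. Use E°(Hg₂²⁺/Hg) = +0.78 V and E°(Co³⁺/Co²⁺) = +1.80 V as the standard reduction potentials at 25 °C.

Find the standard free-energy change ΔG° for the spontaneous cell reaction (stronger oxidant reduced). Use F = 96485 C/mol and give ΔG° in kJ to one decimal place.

-196.8 kJ

Co³⁺/Co²⁺ (E° = +1.80 V) is the cathode; Hg₂²⁺/Hg (E° = +0.78 V) is the anode, so E°cell = +1.02 V.
Balancing electrons gives n = 2 (lcm of 1 and 2).
ΔG° = −nFE° = −(2)(96485)(+1.02) = -196,829 J = -196.8 kJ.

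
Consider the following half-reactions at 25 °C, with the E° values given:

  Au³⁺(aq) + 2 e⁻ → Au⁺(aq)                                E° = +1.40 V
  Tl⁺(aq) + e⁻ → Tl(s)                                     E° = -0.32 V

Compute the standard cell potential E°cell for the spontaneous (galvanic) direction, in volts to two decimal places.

+1.72 V

The Au³⁺/Au⁺ couple has the higher reduction potential, so it is the cathode; Tl⁺/Tl is oxidised at the anode.
E°cell = E°(cathode) − E°(anode) = (+1.40) − (-0.32) = +1.72 V.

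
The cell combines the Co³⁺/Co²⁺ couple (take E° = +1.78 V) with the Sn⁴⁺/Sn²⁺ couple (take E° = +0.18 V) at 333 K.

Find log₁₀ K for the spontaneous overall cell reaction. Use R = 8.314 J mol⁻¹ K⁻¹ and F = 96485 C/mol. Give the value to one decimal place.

Cathode: Co³⁺/Co²⁺; anode: Sn⁴⁺/Sn²⁺. E°cell = (+1.78) − (+0.18) = +1.60 V, with n = 2.
ΔG° = −nFE° = −RT ln K, so ln K = nFE°/(RT) = (2)(96485)(+1.60) / ((8.314)(333)) = 111.521.
log₁₀ K = 111.521 / ln 10 = 48.4.

48.4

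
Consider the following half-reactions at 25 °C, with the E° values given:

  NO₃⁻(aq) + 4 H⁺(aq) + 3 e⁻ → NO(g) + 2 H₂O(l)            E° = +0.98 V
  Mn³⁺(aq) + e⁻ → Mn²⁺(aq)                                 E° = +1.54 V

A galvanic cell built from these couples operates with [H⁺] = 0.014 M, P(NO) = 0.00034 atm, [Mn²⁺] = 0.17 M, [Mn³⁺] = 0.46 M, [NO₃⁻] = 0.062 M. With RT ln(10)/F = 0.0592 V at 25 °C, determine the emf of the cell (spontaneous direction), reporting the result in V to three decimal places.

Mn³⁺/Mn²⁺ is the cathode (higher E°), NO₃⁻/NO the anode: E°cell = +1.54 − (+0.98) = +0.56 V, n = 3.
Overall: 3 Mn³⁺(aq) + NO(g) + 2 H₂O(l) → 3 Mn²⁺(aq) + NO₃⁻(aq) + 4 H⁺(aq)
Q = [Mn²⁺]^3·[NO₃⁻]·[H⁺]^4 / ([Mn³⁺]^3·P(NO)); log Q = -6.452.
E = E° − (0.0592/n) log Q = +0.56 − (0.0592/3)(-6.452) = +0.687 V.

+0.687 V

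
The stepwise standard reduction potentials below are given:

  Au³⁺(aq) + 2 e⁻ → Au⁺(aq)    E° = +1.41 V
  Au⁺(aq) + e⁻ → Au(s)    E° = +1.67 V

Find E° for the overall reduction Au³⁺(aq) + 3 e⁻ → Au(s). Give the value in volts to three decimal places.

Adding the free-energy changes (−nFE°) of the two steps gives −n₃FE°₃ = −n₁FE°₁ − n₂FE°₂.
E°₃ = (2×+1.41 + 1×+1.67) / 3 = (+4.490) / 3 = +1.497 V.
E° values themselves are not directly additive — weighting by electron count is essential.

+1.497 V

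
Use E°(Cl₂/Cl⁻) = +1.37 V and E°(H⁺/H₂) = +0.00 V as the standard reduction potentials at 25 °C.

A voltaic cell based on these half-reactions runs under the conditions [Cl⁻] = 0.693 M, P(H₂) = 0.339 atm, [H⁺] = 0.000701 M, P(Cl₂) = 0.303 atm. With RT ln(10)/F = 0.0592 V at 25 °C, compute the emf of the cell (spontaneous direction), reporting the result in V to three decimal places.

+1.537 V

Cl₂/Cl⁻ is the cathode (higher E°), H⁺/H₂ the anode: E°cell = +1.37 − (+0.00) = +1.37 V, n = 2.
Overall: Cl₂(g) + H₂(g) → 2 Cl⁻(aq) + 2 H⁺(aq)
Q = [Cl⁻]^2·[H⁺]^2 / (P(Cl₂)·P(H₂)); log Q = -5.639.
E = E° − (0.0592/n) log Q = +1.37 − (0.0592/2)(-5.639) = +1.537 V.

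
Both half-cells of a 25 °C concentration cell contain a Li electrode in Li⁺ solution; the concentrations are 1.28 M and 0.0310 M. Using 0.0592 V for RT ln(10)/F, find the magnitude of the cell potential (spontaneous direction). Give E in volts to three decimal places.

+0.096 V

For a concentration cell E°cell = 0. The 1.28 M side is the cathode (reduction is favoured where [Li⁺] is higher).
With n = 1, E = −(0.0592/1) log([Li⁺]ₐₙ/[Li⁺]꜀ₐₜ) = −(0.0592/1) log(0.031/1.28) = −(0.0592/1)(-1.616) = +0.096 V.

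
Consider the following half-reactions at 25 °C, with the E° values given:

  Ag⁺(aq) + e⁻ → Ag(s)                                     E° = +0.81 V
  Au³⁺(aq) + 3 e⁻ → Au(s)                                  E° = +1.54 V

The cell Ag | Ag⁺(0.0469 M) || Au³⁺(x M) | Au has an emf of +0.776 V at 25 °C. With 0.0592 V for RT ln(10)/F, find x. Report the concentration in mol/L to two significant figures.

Au³⁺/Au is the cathode, Ag⁺/Ag the anode: E°cell = +0.73 V, n = 3.
Overall reaction: Au³⁺(aq) + 3 Ag(s) → Au(s) + 3 Ag⁺(aq); Q = [Ag⁺]^3/[Au³⁺]^1.
From E = E° − (0.0592/n) log Q: log Q = (E° − E)·n/0.0592 = (+0.73 − (+0.776))·3/0.0592 = -2.3311.
So 1·log[Au³⁺] = 3·log(0.0469) − log Q = -3.9865 − (-2.3311) = -1.6554; [Au³⁺] = 10^(-1.6554) ≈ 0.022 M.

0.022 M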